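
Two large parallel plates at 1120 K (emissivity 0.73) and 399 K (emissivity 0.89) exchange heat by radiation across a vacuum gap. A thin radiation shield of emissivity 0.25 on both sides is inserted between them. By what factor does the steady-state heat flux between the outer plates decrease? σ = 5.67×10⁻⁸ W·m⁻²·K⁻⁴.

Without shield: q₀ = σΔ(T⁴)/(1/ε₁+1/ε₂−1) with denominator 1.493.
With shield the two gaps are in series; the resistances add: (1/ε₁+1/ε_s−1)+(1/ε_s+1/ε₂−1) = 4.370+4.124 = 8.493.
Heat-flux ratio q₀/q = 8.493/1.493.

factor ≈ 5.69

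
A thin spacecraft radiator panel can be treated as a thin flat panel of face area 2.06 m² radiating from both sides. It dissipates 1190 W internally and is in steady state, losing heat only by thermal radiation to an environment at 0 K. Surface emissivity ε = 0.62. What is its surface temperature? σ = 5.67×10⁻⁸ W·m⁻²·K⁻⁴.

Steady state: internal power = radiated power, P = εσA T⁴.
Radiating area A = 2·2.06 = 4.120 m².
T⁴ = P/(εσA) = 1190/(0.62·5.67×10⁻⁸·4.120) = 8.216×10⁹ K⁴.
T = (8.216×10⁹)^(1/4).

T ≈ 301 K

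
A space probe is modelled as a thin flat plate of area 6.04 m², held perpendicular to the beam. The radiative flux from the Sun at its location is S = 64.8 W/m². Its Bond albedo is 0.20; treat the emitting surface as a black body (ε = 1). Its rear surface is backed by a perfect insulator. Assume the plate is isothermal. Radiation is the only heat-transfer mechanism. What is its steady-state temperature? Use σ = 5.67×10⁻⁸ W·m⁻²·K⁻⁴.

At equilibrium, absorbed power = emitted power.
Absorbing cross-section = A = 6.040 m²; emitting surface = A = 6.040 m² (ratio 1).
(1−a)S·A_cross = εσ·A_surf·T⁴  ⇒  T⁴ = (1−a)S/(1σ).
T⁴ = 0.800·64.8/(1·5.67×10⁻⁸) = 9.143×10⁸ K⁴.
T = (9.143×10⁸)^(1/4).

T ≈ 174 K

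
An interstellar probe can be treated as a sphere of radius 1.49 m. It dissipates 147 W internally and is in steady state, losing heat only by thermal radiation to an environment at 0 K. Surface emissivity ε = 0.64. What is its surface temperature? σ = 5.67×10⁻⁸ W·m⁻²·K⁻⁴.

Steady state: internal power = radiated power, P = εσA T⁴.
Radiating area A = 4πr² = 27.90 m².
T⁴ = P/(εσA) = 147/(0.64·5.67×10⁻⁸·27.90) = 1.452×10⁸ K⁴.
T = (1.452×10⁸)^(1/4).

T ≈ 110 K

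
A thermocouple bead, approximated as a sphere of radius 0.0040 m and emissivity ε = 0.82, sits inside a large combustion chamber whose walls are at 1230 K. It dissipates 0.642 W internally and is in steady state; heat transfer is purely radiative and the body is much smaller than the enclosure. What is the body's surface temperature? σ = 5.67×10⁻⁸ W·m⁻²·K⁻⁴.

T ≈ 1240 K

For a small grey body in a large enclosure, net radiated power = εσA(T⁴ − T_w⁴).
Steady state: P = εσA(T⁴ − T_w⁴) with A = 4πr² = 2.011×10⁻⁴ m².
T⁴ = P/(εσA) + T_w⁴ = 0.642/(0.82·5.67×10⁻⁸·2.011×10⁻⁴) + (1230)⁴
    = 6.868×10¹⁰ + 2.289×10¹² = 2.358×10¹² K⁴.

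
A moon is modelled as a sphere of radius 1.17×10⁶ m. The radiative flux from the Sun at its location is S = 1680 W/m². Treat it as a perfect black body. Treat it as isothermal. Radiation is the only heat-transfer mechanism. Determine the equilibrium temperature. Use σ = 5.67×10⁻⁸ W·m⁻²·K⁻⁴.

T ≈ 293 K

At equilibrium, absorbed power = emitted power.
Absorbing cross-section = πr² = 4.301×10¹² m²; emitting surface = 4πr² = 1.720×10¹³ m² (ratio 4).
S·A_cross = εσ·A_surf·T⁴  ⇒  T⁴ = S/(4σ).
T⁴ = 1.00·1680/(4·5.67×10⁻⁸) = 7.407×10⁹ K⁴.
T = (7.407×10⁹)^(1/4).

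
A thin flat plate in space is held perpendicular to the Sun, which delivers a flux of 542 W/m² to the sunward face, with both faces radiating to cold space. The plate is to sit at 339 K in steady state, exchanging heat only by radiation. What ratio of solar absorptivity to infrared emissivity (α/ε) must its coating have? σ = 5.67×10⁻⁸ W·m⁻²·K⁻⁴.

α/ε ≈ 2.76

Balance: αS·A = εσ·2A·T⁴ ⇒ α/ε = 2σT⁴/S.
α/ε = 2·5.67×10⁻⁸·(339)⁴/542 = 2·5.67×10⁻⁸·1.321×10¹⁰/542.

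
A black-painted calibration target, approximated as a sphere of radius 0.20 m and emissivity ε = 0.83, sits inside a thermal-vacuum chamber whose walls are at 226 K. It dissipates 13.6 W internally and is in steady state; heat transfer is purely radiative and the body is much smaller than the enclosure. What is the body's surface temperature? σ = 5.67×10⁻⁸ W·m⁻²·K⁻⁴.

For a small grey body in a large enclosure, net radiated power = εσA(T⁴ − T_w⁴).
Steady state: P = εσA(T⁴ − T_w⁴) with A = 4πr² = 0.5027 m².
T⁴ = P/(εσA) + T_w⁴ = 13.6/(0.83·5.67×10⁻⁸·0.5027) + (226)⁴
    = 5.749×10⁸ + 2.609×10⁹ = 3.184×10⁹ K⁴.

T ≈ 238 K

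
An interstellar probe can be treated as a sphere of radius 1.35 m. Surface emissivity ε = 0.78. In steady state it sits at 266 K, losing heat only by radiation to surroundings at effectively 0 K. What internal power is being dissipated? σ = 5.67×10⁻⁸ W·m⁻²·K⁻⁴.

Steady state: P = εσA T⁴.
A = 4πr² = 22.90 m²; T⁴ = (266)⁴ = 5.006×10⁹ K⁴.
P = 0.78 × 5.67×10⁻⁸ × 22.90 × 5.006×10⁹.

P ≈ 5070 W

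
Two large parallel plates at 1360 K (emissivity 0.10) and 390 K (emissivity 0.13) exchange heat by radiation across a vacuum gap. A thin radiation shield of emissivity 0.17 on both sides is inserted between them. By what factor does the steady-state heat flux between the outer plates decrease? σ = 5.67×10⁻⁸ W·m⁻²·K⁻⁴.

factor ≈ 1.64

Without shield: q₀ = σΔ(T⁴)/(1/ε₁+1/ε₂−1) with denominator 16.69.
With shield the two gaps are in series; the resistances add: (1/ε₁+1/ε_s−1)+(1/ε_s+1/ε₂−1) = 14.88+12.57 = 27.46.
Heat-flux ratio q₀/q = 27.46/16.69.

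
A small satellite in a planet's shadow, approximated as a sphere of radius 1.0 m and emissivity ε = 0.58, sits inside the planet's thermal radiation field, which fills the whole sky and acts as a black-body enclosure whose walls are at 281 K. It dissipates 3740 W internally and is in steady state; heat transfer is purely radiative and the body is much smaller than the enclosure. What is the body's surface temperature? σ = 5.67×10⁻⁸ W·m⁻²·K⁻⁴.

T ≈ 352 K

For a small grey body in a large enclosure, net radiated power = εσA(T⁴ − T_w⁴).
Steady state: P = εσA(T⁴ − T_w⁴) with A = 4πr² = 12.57 m².
T⁴ = P/(εσA) + T_w⁴ = 3740/(0.58·5.67×10⁻⁸·12.57) + (281)⁴
    = 9.050×10⁹ + 6.235×10⁹ = 1.528×10¹⁰ K⁴.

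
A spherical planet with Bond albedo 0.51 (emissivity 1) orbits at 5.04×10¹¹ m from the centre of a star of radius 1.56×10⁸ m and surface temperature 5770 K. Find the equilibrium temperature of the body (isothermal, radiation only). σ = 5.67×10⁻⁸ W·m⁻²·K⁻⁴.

The star's surface emits σT_*⁴; at distance d the flux is S = σT_*⁴(R_*/d)².
S = 5.67×10⁻⁸·(5770)⁴·(1.56×10⁸/5.04×10¹¹)² = 6.021 W/m².
For an isothermal sphere T⁴ = (1−a)S/(4σ) = 1.301×10⁷ K⁴.

T ≈ 60.1 K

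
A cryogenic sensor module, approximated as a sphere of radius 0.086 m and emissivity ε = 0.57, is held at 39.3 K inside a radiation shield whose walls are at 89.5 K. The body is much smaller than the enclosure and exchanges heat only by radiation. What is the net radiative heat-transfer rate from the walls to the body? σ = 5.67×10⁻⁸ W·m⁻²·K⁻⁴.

For a small grey body in a large enclosure: P_net = εσA(T_body⁴ − T_wall⁴).
A = 4πr² = 0.09294 m²; T_body⁴ − T_wall⁴ = 2.385×10⁶ − 6.416×10⁷ = -6.178×10⁷ K⁴.
|P_net| = 0.57·5.67×10⁻⁸·0.09294·6.178×10⁷.

P_net ≈ 0.186 W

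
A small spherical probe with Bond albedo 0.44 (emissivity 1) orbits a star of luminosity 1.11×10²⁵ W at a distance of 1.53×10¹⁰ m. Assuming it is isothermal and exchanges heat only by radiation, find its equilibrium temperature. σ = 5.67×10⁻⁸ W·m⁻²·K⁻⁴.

T ≈ 311 K

First find the stellar flux at distance d: S = L/(4πd²) = 1.11×10²⁵/(4π·(1.53×10¹⁰)²) = 3773 W/m².
For an isothermal sphere, absorbed (1−a)S·πr² = emitted σ·4πr²·T⁴, so T⁴ = (1−a)S/(4σ).
T⁴ = 0.560·3773/(4·5.67×10⁻⁸) = 9.317×10⁹ K⁴.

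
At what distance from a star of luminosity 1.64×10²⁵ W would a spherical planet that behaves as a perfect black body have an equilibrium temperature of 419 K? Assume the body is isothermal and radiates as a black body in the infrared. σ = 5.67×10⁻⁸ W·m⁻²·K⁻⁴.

d ≈ 1.37×10¹⁰ m

For an isothermal black-emitting sphere, (1−a)S·πr² = σ·4πr²·T⁴ ⇒ S = 4σT⁴/(1−a).
S = 4·5.67×10⁻⁸·(419)⁴/1.00 = 6990 W/m².
Flux falls as S = L/(4πd²), so d = √(L/(4πS)) = √(1.64×10²⁵/(4π·6990)).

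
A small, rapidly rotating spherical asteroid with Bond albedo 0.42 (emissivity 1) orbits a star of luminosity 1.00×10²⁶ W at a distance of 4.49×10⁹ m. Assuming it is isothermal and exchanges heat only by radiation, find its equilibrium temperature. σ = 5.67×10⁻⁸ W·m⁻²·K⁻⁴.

First find the stellar flux at distance d: S = L/(4πd²) = 1.00×10²⁶/(4π·(4.49×10⁹)²) = 3.947×10⁵ W/m².
For an isothermal sphere, absorbed (1−a)S·πr² = emitted σ·4πr²·T⁴, so T⁴ = (1−a)S/(4σ).
T⁴ = 0.580·3.947×10⁵/(4·5.67×10⁻⁸) = 1.009×10¹² K⁴.

T ≈ 1000 K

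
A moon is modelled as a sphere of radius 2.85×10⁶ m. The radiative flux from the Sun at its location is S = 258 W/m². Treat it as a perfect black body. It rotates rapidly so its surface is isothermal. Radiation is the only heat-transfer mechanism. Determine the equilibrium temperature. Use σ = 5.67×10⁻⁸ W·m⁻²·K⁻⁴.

T ≈ 184 K

At equilibrium, absorbed power = emitted power.
Absorbing cross-section = πr² = 2.552×10¹³ m²; emitting surface = 4πr² = 1.021×10¹⁴ m² (ratio 4).
S·A_cross = εσ·A_surf·T⁴  ⇒  T⁴ = S/(4σ).
T⁴ = 1.00·258/(4·5.67×10⁻⁸) = 1.138×10⁹ K⁴.
T = (1.138×10⁹)^(1/4).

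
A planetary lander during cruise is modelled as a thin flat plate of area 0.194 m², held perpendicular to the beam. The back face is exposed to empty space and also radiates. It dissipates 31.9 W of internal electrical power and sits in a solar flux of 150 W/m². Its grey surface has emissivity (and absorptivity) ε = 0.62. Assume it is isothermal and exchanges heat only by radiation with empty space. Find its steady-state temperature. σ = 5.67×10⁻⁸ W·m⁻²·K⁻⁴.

T ≈ 246 K

At steady state, absorbed solar power + internal power = radiated power.
Absorbed: α·S·A_cross = 0.62·150·0.1940 = 18.04 W (cross-section A).
Total input = 18.04 + 31.9 = 49.94 W.
Radiated: εσ·A_surf·T⁴ with A_surf = 2A = 0.3880 m².
T⁴ = 49.94/(0.62·5.67×10⁻⁸·0.3880) = 3.662×10⁹ K⁴.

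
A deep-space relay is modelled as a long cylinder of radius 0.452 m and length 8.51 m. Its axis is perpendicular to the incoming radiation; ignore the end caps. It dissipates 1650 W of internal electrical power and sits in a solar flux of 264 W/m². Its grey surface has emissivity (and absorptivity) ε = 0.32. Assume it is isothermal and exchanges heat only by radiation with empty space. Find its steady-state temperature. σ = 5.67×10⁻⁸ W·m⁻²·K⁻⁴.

T ≈ 269 K

At steady state, absorbed solar power + internal power = radiated power.
Absorbed: α·S·A_cross = 0.32·264·7.693 = 649.9 W (cross-section 2rL).
Total input = 649.9 + 1650 = 2300 W.
Radiated: εσ·A_surf·T⁴ with A_surf = 2πrL = 24.17 m².
T⁴ = 2300/(0.32·5.67×10⁻⁸·24.17) = 5.245×10⁹ K⁴.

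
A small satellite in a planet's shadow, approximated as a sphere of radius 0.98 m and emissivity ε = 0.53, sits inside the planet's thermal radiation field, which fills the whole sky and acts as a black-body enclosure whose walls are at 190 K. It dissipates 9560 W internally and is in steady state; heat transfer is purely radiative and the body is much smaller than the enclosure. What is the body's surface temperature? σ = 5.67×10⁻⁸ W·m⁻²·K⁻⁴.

For a small grey body in a large enclosure, net radiated power = εσA(T⁴ − T_w⁴).
Steady state: P = εσA(T⁴ − T_w⁴) with A = 4πr² = 12.07 m².
T⁴ = P/(εσA) + T_w⁴ = 9560/(0.53·5.67×10⁻⁸·12.07) + (190)⁴
    = 2.636×10¹⁰ + 1.303×10⁹ = 2.766×10¹⁰ K⁴.

T ≈ 408 K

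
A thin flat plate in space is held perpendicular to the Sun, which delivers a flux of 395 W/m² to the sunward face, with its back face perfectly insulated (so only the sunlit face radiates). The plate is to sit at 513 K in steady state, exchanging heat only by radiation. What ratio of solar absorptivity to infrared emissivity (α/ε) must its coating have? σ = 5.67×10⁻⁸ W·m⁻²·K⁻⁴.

Balance: αS·A = εσ·1A·T⁴ ⇒ α/ε = σT⁴/S.
α/ε = 5.67×10⁻⁸·(513)⁴/395 = 5.67×10⁻⁸·6.926×10¹⁰/395.

α/ε ≈ 9.94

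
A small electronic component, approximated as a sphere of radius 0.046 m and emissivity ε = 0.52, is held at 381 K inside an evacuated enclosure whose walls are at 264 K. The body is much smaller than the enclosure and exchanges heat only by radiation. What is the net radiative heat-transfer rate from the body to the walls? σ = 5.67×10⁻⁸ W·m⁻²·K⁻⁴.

P_net ≈ 12.7 W

For a small grey body in a large enclosure: P_net = εσA(T_body⁴ − T_wall⁴).
A = 4πr² = 0.02659 m²; T_body⁴ − T_wall⁴ = 2.107×10¹⁰ − 4.858×10⁹ = 1.621×10¹⁰ K⁴.
|P_net| = 0.52·5.67×10⁻⁸·0.02659·1.621×10¹⁰.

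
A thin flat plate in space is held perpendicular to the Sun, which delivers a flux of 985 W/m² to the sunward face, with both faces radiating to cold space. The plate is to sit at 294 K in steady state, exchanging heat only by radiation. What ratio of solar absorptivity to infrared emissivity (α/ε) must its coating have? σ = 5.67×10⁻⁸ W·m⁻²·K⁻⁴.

Balance: αS·A = εσ·2A·T⁴ ⇒ α/ε = 2σT⁴/S.
α/ε = 2·5.67×10⁻⁸·(294)⁴/985 = 2·5.67×10⁻⁸·7.471×10⁹/985.

α/ε ≈ 0.860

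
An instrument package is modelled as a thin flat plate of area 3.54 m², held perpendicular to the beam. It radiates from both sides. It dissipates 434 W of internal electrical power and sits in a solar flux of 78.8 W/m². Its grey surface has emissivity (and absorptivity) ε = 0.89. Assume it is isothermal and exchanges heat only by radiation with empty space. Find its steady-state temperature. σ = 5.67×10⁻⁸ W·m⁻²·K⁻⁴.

T ≈ 209 K

At steady state, absorbed solar power + internal power = radiated power.
Absorbed: α·S·A_cross = 0.89·78.8·3.540 = 248.3 W (cross-section A).
Total input = 248.3 + 434 = 682.3 W.
Radiated: εσ·A_surf·T⁴ with A_surf = 2A = 7.080 m².
T⁴ = 682.3/(0.89·5.67×10⁻⁸·7.080) = 1.910×10⁹ K⁴.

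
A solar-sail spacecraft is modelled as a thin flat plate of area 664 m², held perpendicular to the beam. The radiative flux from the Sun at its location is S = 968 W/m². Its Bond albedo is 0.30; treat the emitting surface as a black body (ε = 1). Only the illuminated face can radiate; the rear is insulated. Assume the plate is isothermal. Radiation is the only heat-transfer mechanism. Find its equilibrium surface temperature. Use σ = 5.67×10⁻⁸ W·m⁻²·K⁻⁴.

T ≈ 331 K

At equilibrium, absorbed power = emitted power.
Absorbing cross-section = A = 664.0 m²; emitting surface = A = 664.0 m² (ratio 1).
(1−a)S·A_cross = εσ·A_surf·T⁴  ⇒  T⁴ = (1−a)S/(1σ).
T⁴ = 0.700·968/(1·5.67×10⁻⁸) = 1.195×10¹⁰ K⁴.
T = (1.195×10¹⁰)^(1/4).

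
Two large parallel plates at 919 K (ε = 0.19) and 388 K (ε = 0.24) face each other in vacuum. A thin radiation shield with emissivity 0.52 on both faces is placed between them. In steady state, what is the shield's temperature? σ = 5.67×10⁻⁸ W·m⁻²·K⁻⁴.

In steady state the net flux on the hot side equals that on the cold side.
σ(T₁⁴−T_s⁴)/D₁ = σ(T_s⁴−T₂⁴)/D₂, with D₁ = 1/ε₁+1/ε_s−1 = 6.186, D₂ = 1/ε_s+1/ε₂−1 = 5.090.
Solve for T_s⁴: T_s⁴ = (D₂·T₁⁴ + D₁·T₂⁴)/(D₁+D₂) = 3.344×10¹¹ K⁴.

T_s ≈ 760 K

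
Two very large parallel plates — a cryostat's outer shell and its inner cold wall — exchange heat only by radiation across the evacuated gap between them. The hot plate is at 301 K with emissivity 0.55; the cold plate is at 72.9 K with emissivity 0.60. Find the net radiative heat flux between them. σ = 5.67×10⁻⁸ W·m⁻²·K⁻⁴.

q ≈ 187 W/m²

For two infinite grey parallel plates, q = σ(T₁⁴ − T₂⁴)/(1/ε₁ + 1/ε₂ − 1).
T₁⁴ − T₂⁴ = 8.209×10⁹ − 2.824×10⁷ = 8.180×10⁹ K⁴.
1/ε₁ + 1/ε₂ − 1 = 1.818 + 1.667 − 1 = 2.485.
q = 5.67×10⁻⁸ × 8.180×10⁹ / 2.485.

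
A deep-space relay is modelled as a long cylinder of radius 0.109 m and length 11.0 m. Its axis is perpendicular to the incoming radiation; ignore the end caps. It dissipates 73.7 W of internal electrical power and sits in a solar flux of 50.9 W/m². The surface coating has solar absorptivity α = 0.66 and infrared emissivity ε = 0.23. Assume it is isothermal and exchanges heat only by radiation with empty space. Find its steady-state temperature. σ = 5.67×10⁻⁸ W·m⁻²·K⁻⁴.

At steady state, absorbed solar power + internal power = radiated power.
Absorbed: α·S·A_cross = 0.66·50.9·2.398 = 80.56 W (cross-section 2rL).
Total input = 80.56 + 73.7 = 154.3 W.
Radiated: εσ·A_surf·T⁴ with A_surf = 2πrL = 7.534 m².
T⁴ = 154.3/(0.23·5.67×10⁻⁸·7.534) = 1.570×10⁹ K⁴.

T ≈ 199 K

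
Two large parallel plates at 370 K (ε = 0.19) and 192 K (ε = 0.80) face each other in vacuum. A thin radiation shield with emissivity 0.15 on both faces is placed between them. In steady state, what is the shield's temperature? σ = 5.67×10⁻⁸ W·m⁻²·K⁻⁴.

T_s ≈ 300 K

In steady state the net flux on the hot side equals that on the cold side.
σ(T₁⁴−T_s⁴)/D₁ = σ(T_s⁴−T₂⁴)/D₂, with D₁ = 1/ε₁+1/ε_s−1 = 10.93, D₂ = 1/ε_s+1/ε₂−1 = 6.917.
Solve for T_s⁴: T_s⁴ = (D₂·T₁⁴ + D₁·T₂⁴)/(D₁+D₂) = 8.096×10⁹ K⁴.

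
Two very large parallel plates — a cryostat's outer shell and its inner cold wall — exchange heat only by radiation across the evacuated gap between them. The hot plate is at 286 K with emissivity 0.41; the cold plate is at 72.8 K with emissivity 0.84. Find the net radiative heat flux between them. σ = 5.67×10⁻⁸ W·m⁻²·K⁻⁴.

For two infinite grey parallel plates, q = σ(T₁⁴ − T₂⁴)/(1/ε₁ + 1/ε₂ − 1).
T₁⁴ − T₂⁴ = 6.691×10⁹ − 2.809×10⁷ = 6.662×10⁹ K⁴.
1/ε₁ + 1/ε₂ − 1 = 2.439 + 1.190 − 1 = 2.630.
q = 5.67×10⁻⁸ × 6.662×10⁹ / 2.630.

q ≈ 144 W/m²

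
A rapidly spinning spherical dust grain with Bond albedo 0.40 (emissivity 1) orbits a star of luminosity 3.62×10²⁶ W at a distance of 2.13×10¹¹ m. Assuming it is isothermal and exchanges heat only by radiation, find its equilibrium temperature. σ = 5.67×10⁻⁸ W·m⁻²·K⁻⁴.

T ≈ 202 K

First find the stellar flux at distance d: S = L/(4πd²) = 3.62×10²⁶/(4π·(2.13×10¹¹)²) = 634.9 W/m².
For an isothermal sphere, absorbed (1−a)S·πr² = emitted σ·4πr²·T⁴, so T⁴ = (1−a)S/(4σ).
T⁴ = 0.600·634.9/(4·5.67×10⁻⁸) = 1.680×10⁹ K⁴.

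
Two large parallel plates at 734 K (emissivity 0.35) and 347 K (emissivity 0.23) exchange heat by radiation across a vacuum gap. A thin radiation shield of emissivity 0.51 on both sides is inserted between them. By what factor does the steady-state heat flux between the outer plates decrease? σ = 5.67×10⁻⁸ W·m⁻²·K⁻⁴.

Without shield: q₀ = σΔ(T⁴)/(1/ε₁+1/ε₂−1) with denominator 6.205.
With shield the two gaps are in series; the resistances add: (1/ε₁+1/ε_s−1)+(1/ε_s+1/ε₂−1) = 3.818+5.309 = 9.127.
Heat-flux ratio q₀/q = 9.127/6.205.

factor ≈ 1.47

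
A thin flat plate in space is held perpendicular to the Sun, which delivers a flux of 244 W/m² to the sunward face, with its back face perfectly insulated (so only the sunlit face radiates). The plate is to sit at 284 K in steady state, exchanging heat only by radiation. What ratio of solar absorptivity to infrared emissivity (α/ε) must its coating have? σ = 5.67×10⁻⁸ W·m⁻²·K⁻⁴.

α/ε ≈ 1.51

Balance: αS·A = εσ·1A·T⁴ ⇒ α/ε = σT⁴/S.
α/ε = 5.67×10⁻⁸·(284)⁴/244 = 5.67×10⁻⁸·6.505×10⁹/244.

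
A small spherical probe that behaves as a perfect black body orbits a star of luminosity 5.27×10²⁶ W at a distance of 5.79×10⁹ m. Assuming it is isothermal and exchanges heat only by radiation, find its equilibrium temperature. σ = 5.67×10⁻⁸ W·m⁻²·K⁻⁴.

T ≈ 1530 K

First find the stellar flux at distance d: S = L/(4πd²) = 5.27×10²⁶/(4π·(5.79×10⁹)²) = 1.251×10⁶ W/m².
For an isothermal sphere, absorbed (1−a)S·πr² = emitted σ·4πr²·T⁴, so T⁴ = (1−a)S/(4σ).
T⁴ = 1.00·1.251×10⁶/(4·5.67×10⁻⁸) = 5.516×10¹² K⁴.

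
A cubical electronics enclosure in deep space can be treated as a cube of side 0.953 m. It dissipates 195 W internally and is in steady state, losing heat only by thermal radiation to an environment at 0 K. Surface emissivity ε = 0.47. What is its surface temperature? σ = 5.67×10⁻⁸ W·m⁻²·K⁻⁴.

T ≈ 191 K

Steady state: internal power = radiated power, P = εσA T⁴.
Radiating area A = 6L² = 5.449 m².
T⁴ = P/(εσA) = 195/(0.47·5.67×10⁻⁸·5.449) = 1.343×10⁹ K⁴.
T = (1.343×10⁹)^(1/4).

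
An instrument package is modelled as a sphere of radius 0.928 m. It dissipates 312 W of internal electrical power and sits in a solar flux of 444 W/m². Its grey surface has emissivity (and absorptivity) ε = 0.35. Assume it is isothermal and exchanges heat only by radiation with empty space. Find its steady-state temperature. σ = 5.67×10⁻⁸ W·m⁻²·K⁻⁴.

T ≈ 242 K

At steady state, absorbed solar power + internal power = radiated power.
Absorbed: α·S·A_cross = 0.35·444·2.705 = 420.4 W (cross-section πr²).
Total input = 420.4 + 312 = 732.4 W.
Radiated: εσ·A_surf·T⁴ with A_surf = 4πr² = 10.82 m².
T⁴ = 732.4/(0.35·5.67×10⁻⁸·10.82) = 3.410×10⁹ K⁴.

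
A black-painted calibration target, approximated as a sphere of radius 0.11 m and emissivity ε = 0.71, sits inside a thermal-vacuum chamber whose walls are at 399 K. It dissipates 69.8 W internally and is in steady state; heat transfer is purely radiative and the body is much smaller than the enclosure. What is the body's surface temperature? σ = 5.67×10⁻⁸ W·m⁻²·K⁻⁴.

For a small grey body in a large enclosure, net radiated power = εσA(T⁴ − T_w⁴).
Steady state: P = εσA(T⁴ − T_w⁴) with A = 4πr² = 0.1521 m².
T⁴ = P/(εσA) + T_w⁴ = 69.8/(0.71·5.67×10⁻⁸·0.1521) + (399)⁴
    = 1.140×10¹⁰ + 2.534×10¹⁰ = 3.675×10¹⁰ K⁴.

T ≈ 438 K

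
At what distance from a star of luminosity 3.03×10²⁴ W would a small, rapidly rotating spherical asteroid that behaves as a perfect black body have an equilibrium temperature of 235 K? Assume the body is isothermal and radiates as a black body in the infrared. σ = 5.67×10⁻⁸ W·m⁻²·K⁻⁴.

d ≈ 1.87×10¹⁰ m

For an isothermal black-emitting sphere, (1−a)S·πr² = σ·4πr²·T⁴ ⇒ S = 4σT⁴/(1−a).
S = 4·5.67×10⁻⁸·(235)⁴/1.00 = 691.7 W/m².
Flux falls as S = L/(4πd²), so d = √(L/(4πS)) = √(3.03×10²⁴/(4π·691.7)).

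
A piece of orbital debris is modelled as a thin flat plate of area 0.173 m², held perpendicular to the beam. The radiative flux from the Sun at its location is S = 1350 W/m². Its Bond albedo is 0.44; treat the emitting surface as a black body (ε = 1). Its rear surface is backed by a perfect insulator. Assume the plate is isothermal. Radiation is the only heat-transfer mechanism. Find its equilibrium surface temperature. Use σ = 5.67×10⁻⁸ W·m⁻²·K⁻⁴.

T ≈ 340 K

At equilibrium, absorbed power = emitted power.
Absorbing cross-section = A = 0.1730 m²; emitting surface = A = 0.1730 m² (ratio 1).
(1−a)S·A_cross = εσ·A_surf·T⁴  ⇒  T⁴ = (1−a)S/(1σ).
T⁴ = 0.560·1350/(1·5.67×10⁻⁸) = 1.333×10¹⁰ K⁴.
T = (1.333×10¹⁰)^(1/4).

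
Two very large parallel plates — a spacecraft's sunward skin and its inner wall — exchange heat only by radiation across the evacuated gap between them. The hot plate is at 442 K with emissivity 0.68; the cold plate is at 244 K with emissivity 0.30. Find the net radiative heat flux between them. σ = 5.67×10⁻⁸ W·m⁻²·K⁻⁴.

For two infinite grey parallel plates, q = σ(T₁⁴ − T₂⁴)/(1/ε₁ + 1/ε₂ − 1).
T₁⁴ − T₂⁴ = 3.817×10¹⁰ − 3.545×10⁹ = 3.462×10¹⁰ K⁴.
1/ε₁ + 1/ε₂ − 1 = 1.471 + 3.333 − 1 = 3.804.
q = 5.67×10⁻⁸ × 3.462×10¹⁰ / 3.804.

q ≈ 516 W/m²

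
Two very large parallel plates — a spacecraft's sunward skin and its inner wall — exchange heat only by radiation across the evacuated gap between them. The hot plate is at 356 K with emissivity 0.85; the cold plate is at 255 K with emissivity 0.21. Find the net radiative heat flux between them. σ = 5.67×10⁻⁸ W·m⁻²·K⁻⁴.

q ≈ 136 W/m²

For two infinite grey parallel plates, q = σ(T₁⁴ − T₂⁴)/(1/ε₁ + 1/ε₂ − 1).
T₁⁴ − T₂⁴ = 1.606×10¹⁰ − 4.228×10⁹ = 1.183×10¹⁰ K⁴.
1/ε₁ + 1/ε₂ − 1 = 1.176 + 4.762 − 1 = 4.938.
q = 5.67×10⁻⁸ × 1.183×10¹⁰ / 4.938.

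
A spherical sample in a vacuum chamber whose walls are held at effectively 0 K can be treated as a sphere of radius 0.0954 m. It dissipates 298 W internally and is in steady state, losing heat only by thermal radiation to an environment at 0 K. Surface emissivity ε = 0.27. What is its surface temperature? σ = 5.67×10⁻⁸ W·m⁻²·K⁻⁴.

Steady state: internal power = radiated power, P = εσA T⁴.
Radiating area A = 4πr² = 0.1144 m².
T⁴ = P/(εσA) = 298/(0.27·5.67×10⁻⁸·0.1144) = 1.702×10¹¹ K⁴.
T = (1.702×10¹¹)^(1/4).

T ≈ 642 K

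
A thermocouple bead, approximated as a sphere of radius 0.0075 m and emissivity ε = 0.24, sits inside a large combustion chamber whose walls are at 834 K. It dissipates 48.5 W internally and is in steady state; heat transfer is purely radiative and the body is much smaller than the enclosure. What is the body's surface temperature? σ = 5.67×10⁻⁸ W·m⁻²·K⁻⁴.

T ≈ 1530 K

For a small grey body in a large enclosure, net radiated power = εσA(T⁴ − T_w⁴).
Steady state: P = εσA(T⁴ − T_w⁴) with A = 4πr² = 7.069×10⁻⁴ m².
T⁴ = P/(εσA) + T_w⁴ = 48.5/(0.24·5.67×10⁻⁸·7.069×10⁻⁴) + (834)⁴
    = 5.042×10¹² + 4.838×10¹¹ = 5.526×10¹² K⁴.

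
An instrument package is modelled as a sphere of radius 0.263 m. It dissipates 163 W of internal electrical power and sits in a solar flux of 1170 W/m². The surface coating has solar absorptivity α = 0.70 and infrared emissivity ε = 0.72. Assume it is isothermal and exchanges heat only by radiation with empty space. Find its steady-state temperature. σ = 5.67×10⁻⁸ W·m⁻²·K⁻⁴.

At steady state, absorbed solar power + internal power = radiated power.
Absorbed: α·S·A_cross = 0.70·1170·0.2173 = 178.0 W (cross-section πr²).
Total input = 178.0 + 163 = 341.0 W.
Radiated: εσ·A_surf·T⁴ with A_surf = 4πr² = 0.8692 m².
T⁴ = 341.0/(0.72·5.67×10⁻⁸·0.8692) = 9.609×10⁹ K⁴.

T ≈ 313 K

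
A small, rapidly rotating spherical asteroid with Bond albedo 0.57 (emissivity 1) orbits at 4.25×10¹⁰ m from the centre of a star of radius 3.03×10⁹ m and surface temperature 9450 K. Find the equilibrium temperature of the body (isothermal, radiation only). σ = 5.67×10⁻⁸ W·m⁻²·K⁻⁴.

The star's surface emits σT_*⁴; at distance d the flux is S = σT_*⁴(R_*/d)².
S = 5.67×10⁻⁸·(9450)⁴·(3.03×10⁹/4.25×10¹⁰)² = 2.298×10⁶ W/m².
For an isothermal sphere T⁴ = (1−a)S/(4σ) = 4.358×10¹² K⁴.

T ≈ 1440 K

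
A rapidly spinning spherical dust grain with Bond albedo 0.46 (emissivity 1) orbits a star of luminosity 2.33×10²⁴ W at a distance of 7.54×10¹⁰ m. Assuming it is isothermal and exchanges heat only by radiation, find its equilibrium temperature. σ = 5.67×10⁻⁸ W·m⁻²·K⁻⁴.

T ≈ 93.9 K

First find the stellar flux at distance d: S = L/(4πd²) = 2.33×10²⁴/(4π·(7.54×10¹⁰)²) = 32.61 W/m².
For an isothermal sphere, absorbed (1−a)S·πr² = emitted σ·4πr²·T⁴, so T⁴ = (1−a)S/(4σ).
T⁴ = 0.540·32.61/(4·5.67×10⁻⁸) = 7.765×10⁷ K⁴.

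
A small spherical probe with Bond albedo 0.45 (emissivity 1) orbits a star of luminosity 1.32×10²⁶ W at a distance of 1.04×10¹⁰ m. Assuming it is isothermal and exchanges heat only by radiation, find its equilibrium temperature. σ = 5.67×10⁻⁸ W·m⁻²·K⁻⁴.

T ≈ 697 K

First find the stellar flux at distance d: S = L/(4πd²) = 1.32×10²⁶/(4π·(1.04×10¹⁰)²) = 97120 W/m².
For an isothermal sphere, absorbed (1−a)S·πr² = emitted σ·4πr²·T⁴, so T⁴ = (1−a)S/(4σ).
T⁴ = 0.550·97120/(4·5.67×10⁻⁸) = 2.355×10¹¹ K⁴.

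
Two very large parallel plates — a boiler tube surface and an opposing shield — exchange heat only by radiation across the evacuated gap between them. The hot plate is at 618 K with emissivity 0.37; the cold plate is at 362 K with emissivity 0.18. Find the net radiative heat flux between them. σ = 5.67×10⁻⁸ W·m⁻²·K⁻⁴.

For two infinite grey parallel plates, q = σ(T₁⁴ − T₂⁴)/(1/ε₁ + 1/ε₂ − 1).
T₁⁴ − T₂⁴ = 1.459×10¹¹ − 1.717×10¹⁰ = 1.287×10¹¹ K⁴.
1/ε₁ + 1/ε₂ − 1 = 2.703 + 5.556 − 1 = 7.258.
q = 5.67×10⁻⁸ × 1.287×10¹¹ / 7.258.

q ≈ 1010 W/m²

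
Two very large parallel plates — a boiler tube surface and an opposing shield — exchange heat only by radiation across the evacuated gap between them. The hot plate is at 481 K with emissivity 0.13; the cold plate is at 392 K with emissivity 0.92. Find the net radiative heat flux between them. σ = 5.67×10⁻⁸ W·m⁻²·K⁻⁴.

q ≈ 218 W/m²

For two infinite grey parallel plates, q = σ(T₁⁴ − T₂⁴)/(1/ε₁ + 1/ε₂ − 1).
T₁⁴ − T₂⁴ = 5.353×10¹⁰ − 2.361×10¹⁰ = 2.992×10¹⁰ K⁴.
1/ε₁ + 1/ε₂ − 1 = 7.692 + 1.087 − 1 = 7.779.
q = 5.67×10⁻⁸ × 2.992×10¹⁰ / 7.779.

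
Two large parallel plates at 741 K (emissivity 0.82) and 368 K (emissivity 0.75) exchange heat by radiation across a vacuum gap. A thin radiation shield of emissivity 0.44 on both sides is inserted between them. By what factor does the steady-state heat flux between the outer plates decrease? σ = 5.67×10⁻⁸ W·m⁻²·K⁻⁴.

factor ≈ 3.28

Without shield: q₀ = σΔ(T⁴)/(1/ε₁+1/ε₂−1) with denominator 1.553.
With shield the two gaps are in series; the resistances add: (1/ε₁+1/ε_s−1)+(1/ε_s+1/ε₂−1) = 2.492+2.606 = 5.098.
Heat-flux ratio q₀/q = 5.098/1.553.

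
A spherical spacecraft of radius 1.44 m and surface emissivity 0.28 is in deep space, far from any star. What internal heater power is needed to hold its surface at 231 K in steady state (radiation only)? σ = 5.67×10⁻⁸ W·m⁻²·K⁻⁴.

P ≈ 1180 W

P = εσ·4πr²·T⁴.
4πr² = 26.06 m²; T⁴ = 2.847×10⁹ K⁴.
P = 0.28·5.67×10⁻⁸·26.06·2.847×10⁹.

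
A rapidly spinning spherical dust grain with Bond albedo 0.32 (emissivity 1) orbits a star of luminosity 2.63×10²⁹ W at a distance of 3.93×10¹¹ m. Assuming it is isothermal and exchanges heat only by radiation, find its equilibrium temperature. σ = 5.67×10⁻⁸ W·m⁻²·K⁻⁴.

T ≈ 798 K

First find the stellar flux at distance d: S = L/(4πd²) = 2.63×10²⁹/(4π·(3.93×10¹¹)²) = 1.355×10⁵ W/m².
For an isothermal sphere, absorbed (1−a)S·πr² = emitted σ·4πr²·T⁴, so T⁴ = (1−a)S/(4σ).
T⁴ = 0.680·1.355×10⁵/(4·5.67×10⁻⁸) = 4.063×10¹¹ K⁴.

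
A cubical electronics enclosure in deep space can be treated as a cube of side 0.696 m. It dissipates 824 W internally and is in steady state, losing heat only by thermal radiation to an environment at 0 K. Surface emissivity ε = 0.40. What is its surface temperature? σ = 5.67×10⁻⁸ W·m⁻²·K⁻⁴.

T ≈ 334 K

Steady state: internal power = radiated power, P = εσA T⁴.
Radiating area A = 6L² = 2.906 m².
T⁴ = P/(εσA) = 824/(0.40·5.67×10⁻⁸·2.906) = 1.250×10¹⁰ K⁴.
T = (1.250×10¹⁰)^(1/4).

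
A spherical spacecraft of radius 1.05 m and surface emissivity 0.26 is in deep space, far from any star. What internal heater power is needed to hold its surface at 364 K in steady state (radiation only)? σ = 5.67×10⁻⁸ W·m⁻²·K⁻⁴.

P ≈ 3590 W

P = εσ·4πr²·T⁴.
4πr² = 13.85 m²; T⁴ = 1.756×10¹⁰ K⁴.
P = 0.26·5.67×10⁻⁸·13.85·1.756×10¹⁰.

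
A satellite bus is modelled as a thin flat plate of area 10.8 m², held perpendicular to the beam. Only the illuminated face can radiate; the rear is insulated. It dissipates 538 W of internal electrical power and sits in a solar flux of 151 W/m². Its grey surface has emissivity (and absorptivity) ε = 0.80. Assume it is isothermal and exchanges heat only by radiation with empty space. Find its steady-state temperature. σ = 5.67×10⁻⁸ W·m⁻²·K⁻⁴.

At steady state, absorbed solar power + internal power = radiated power.
Absorbed: α·S·A_cross = 0.80·151·10.80 = 1305 W (cross-section A).
Total input = 1305 + 538 = 1843 W.
Radiated: εσ·A_surf·T⁴ with A_surf = A = 10.80 m².
T⁴ = 1843/(0.80·5.67×10⁻⁸·10.80) = 3.761×10⁹ K⁴.

T ≈ 248 K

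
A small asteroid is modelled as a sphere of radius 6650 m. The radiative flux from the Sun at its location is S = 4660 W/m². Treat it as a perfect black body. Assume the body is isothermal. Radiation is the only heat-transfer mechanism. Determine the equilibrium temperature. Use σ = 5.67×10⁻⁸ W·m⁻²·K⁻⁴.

T ≈ 379 K

At equilibrium, absorbed power = emitted power.
Absorbing cross-section = πr² = 1.389×10⁸ m²; emitting surface = 4πr² = 5.557×10⁸ m² (ratio 4).
S·A_cross = εσ·A_surf·T⁴  ⇒  T⁴ = S/(4σ).
T⁴ = 1.00·4660/(4·5.67×10⁻⁸) = 2.055×10¹⁰ K⁴.
T = (2.055×10¹⁰)^(1/4).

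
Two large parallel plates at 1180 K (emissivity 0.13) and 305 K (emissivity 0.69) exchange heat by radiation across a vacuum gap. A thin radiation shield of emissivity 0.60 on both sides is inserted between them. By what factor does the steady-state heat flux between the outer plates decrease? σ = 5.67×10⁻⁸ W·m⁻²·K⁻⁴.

Without shield: q₀ = σΔ(T⁴)/(1/ε₁+1/ε₂−1) with denominator 8.142.
With shield the two gaps are in series; the resistances add: (1/ε₁+1/ε_s−1)+(1/ε_s+1/ε₂−1) = 8.359+2.116 = 10.47.
Heat-flux ratio q₀/q = 10.47/8.142.

factor ≈ 1.29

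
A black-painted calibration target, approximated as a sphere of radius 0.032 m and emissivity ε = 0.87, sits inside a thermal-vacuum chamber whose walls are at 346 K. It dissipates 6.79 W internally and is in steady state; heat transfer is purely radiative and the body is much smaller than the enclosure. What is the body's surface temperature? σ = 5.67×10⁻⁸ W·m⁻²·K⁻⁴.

For a small grey body in a large enclosure, net radiated power = εσA(T⁴ − T_w⁴).
Steady state: P = εσA(T⁴ − T_w⁴) with A = 4πr² = 0.01287 m².
T⁴ = P/(εσA) + T_w⁴ = 6.79/(0.87·5.67×10⁻⁸·0.01287) + (346)⁴
    = 1.070×10¹⁰ + 1.433×10¹⁰ = 2.503×10¹⁰ K⁴.

T ≈ 398 K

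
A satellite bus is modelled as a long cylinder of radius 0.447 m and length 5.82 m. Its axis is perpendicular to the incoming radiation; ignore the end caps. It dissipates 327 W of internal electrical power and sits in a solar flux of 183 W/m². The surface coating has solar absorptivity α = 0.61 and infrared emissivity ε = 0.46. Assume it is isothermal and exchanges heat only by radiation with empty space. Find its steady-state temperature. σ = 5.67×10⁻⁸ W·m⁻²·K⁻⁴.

T ≈ 215 K

At steady state, absorbed solar power + internal power = radiated power.
Absorbed: α·S·A_cross = 0.61·183·5.203 = 580.8 W (cross-section 2rL).
Total input = 580.8 + 327 = 907.8 W.
Radiated: εσ·A_surf·T⁴ with A_surf = 2πrL = 16.35 m².
T⁴ = 907.8/(0.46·5.67×10⁻⁸·16.35) = 2.129×10⁹ K⁴.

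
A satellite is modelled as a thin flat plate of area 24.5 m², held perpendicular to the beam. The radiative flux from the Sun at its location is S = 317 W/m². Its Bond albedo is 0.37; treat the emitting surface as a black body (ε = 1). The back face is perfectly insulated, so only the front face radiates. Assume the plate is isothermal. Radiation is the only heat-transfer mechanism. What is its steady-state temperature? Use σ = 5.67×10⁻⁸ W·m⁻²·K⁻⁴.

T ≈ 244 K

At equilibrium, absorbed power = emitted power.
Absorbing cross-section = A = 24.50 m²; emitting surface = A = 24.50 m² (ratio 1).
(1−a)S·A_cross = εσ·A_surf·T⁴  ⇒  T⁴ = (1−a)S/(1σ).
T⁴ = 0.630·317/(1·5.67×10⁻⁸) = 3.522×10⁹ K⁴.
T = (3.522×10⁹)^(1/4).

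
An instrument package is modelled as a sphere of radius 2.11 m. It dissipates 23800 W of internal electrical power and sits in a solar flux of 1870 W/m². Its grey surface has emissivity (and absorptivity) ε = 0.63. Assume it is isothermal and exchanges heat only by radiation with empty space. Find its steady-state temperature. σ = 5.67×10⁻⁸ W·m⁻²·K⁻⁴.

T ≈ 377 K

At steady state, absorbed solar power + internal power = radiated power.
Absorbed: α·S·A_cross = 0.63·1870·13.99 = 16480 W (cross-section πr²).
Total input = 16480 + 23800 = 40280 W.
Radiated: εσ·A_surf·T⁴ with A_surf = 4πr² = 55.95 m².
T⁴ = 40280/(0.63·5.67×10⁻⁸·55.95) = 2.015×10¹⁰ K⁴.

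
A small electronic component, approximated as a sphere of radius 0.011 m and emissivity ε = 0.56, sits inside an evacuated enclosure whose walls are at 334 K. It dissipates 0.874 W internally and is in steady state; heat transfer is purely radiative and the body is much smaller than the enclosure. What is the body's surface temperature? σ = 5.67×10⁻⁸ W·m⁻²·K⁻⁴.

T ≈ 418 K

For a small grey body in a large enclosure, net radiated power = εσA(T⁴ − T_w⁴).
Steady state: P = εσA(T⁴ − T_w⁴) with A = 4πr² = 0.001521 m².
T⁴ = P/(εσA) + T_w⁴ = 0.874/(0.56·5.67×10⁻⁸·0.001521) + (334)⁴
    = 1.810×10¹⁰ + 1.244×10¹⁰ = 3.055×10¹⁰ K⁴.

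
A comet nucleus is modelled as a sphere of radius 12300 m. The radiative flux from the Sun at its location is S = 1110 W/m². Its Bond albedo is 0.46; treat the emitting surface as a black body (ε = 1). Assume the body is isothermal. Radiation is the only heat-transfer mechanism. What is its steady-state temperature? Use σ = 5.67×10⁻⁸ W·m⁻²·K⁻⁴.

At equilibrium, absorbed power = emitted power.
Absorbing cross-section = πr² = 4.753×10⁸ m²; emitting surface = 4πr² = 1.901×10⁹ m² (ratio 4).
(1−a)S·A_cross = εσ·A_surf·T⁴  ⇒  T⁴ = (1−a)S/(4σ).
T⁴ = 0.540·1110/(4·5.67×10⁻⁸) = 2.643×10⁹ K⁴.
T = (2.643×10⁹)^(1/4).

T ≈ 227 K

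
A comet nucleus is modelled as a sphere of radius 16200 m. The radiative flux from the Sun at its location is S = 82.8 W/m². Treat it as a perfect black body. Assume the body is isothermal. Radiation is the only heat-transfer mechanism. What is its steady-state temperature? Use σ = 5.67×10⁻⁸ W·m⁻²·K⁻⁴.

At equilibrium, absorbed power = emitted power.
Absorbing cross-section = πr² = 8.245×10⁸ m²; emitting surface = 4πr² = 3.298×10⁹ m² (ratio 4).
S·A_cross = εσ·A_surf·T⁴  ⇒  T⁴ = S/(4σ).
T⁴ = 1.00·82.8/(4·5.67×10⁻⁸) = 3.651×10⁸ K⁴.
T = (3.651×10⁸)^(1/4).

T ≈ 138 K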